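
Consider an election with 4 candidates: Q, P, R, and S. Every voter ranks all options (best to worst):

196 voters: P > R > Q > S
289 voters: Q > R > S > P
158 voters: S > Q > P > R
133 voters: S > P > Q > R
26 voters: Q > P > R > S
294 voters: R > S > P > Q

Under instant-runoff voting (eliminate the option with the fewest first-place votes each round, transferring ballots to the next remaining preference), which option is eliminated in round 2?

Round 1: Q 315, P 196, R 294, S 291. Eliminate P.
Round 2: Q 315, R 490, S 291. Eliminate S.

S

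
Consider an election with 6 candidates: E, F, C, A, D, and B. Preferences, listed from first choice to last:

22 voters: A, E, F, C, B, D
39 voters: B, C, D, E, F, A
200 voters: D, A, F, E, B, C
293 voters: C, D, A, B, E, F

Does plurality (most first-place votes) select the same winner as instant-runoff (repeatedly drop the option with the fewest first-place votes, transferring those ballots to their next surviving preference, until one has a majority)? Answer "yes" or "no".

yes

Plurality — first-place votes: E 0, F 0, C 293, A 22, D 200, B 39. Winner: C.
Instant-runoff — R1 E 0, F 0, C 293, A 22, D 200, B 39 (C winner). Winner: C.
The two methods agree.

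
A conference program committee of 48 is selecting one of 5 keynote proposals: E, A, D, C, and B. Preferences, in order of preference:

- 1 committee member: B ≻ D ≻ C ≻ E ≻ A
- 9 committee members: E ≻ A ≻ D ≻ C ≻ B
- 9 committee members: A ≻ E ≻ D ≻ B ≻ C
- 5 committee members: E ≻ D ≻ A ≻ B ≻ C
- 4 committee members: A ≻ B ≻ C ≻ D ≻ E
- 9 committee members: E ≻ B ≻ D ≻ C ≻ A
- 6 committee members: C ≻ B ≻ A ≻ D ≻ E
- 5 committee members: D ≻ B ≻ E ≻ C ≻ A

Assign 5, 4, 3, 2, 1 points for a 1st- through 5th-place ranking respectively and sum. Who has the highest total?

E: 1·2 + 9·5 + 9·4 + 5·5 + 4·1 + 9·5 + 6·1 + 5·3 = 178
A: 1·1 + 9·4 + 9·5 + 5·3 + 4·5 + 9·1 + 6·3 + 5·1 = 149
D: 1·4 + 9·3 + 9·3 + 5·4 + 4·2 + 9·3 + 6·2 + 5·5 = 150
C: 1·3 + 9·2 + 9·1 + 5·1 + 4·3 + 9·2 + 6·5 + 5·2 = 105
B: 1·5 + 9·1 + 9·2 + 5·2 + 4·4 + 9·4 + 6·4 + 5·4 = 138
E has the highest Borda score (178).

E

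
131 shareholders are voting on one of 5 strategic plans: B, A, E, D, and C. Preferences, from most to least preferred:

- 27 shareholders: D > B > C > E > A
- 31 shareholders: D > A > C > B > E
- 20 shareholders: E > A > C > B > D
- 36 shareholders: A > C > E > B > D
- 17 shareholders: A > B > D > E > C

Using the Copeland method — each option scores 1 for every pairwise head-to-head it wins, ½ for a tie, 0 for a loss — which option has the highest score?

A

B: beats E and D; loses to A and C → score 2.
A: beats B, E, D, and C → score 4.
E: loses to B, A, D, and C → score 0.
D: beats E and C; loses to B and A → score 2.
C: beats B and E; loses to A and D → score 2.
A has the best pairwise record.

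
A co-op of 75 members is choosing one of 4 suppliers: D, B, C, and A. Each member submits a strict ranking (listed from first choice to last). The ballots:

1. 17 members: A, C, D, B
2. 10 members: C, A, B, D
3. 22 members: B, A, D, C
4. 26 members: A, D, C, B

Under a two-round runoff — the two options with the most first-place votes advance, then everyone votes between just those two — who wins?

Round 1 first-place votes: D 0, B 22, C 10, A 43.
A and B advance.
Runoff: A is preferred to B by 53 voters; B by 22.
A wins the runoff.

A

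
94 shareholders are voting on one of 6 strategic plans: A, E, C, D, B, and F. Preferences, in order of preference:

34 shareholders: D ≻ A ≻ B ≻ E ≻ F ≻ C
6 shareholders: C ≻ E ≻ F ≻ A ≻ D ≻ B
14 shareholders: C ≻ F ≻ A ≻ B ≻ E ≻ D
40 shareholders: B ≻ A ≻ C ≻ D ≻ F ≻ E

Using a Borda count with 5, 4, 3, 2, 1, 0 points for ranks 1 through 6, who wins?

A: 34·4 + 6·2 + 14·3 + 40·4 = 350
E: 34·2 + 6·4 + 14·1 + 40·0 = 106
C: 34·0 + 6·5 + 14·5 + 40·3 = 220
D: 34·5 + 6·1 + 14·0 + 40·2 = 256
B: 34·3 + 6·0 + 14·2 + 40·5 = 330
F: 34·1 + 6·3 + 14·4 + 40·1 = 148
A has the highest Borda score (350).

A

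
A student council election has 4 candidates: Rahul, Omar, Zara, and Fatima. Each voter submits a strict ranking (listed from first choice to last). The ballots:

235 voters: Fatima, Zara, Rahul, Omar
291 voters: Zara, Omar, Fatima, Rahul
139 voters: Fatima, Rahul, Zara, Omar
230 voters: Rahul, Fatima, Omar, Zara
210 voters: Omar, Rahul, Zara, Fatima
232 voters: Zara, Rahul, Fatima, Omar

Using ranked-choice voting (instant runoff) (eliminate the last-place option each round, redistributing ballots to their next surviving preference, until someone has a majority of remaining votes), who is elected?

Round 1: Rahul 230, Omar 210, Zara 523, Fatima 374. Eliminate Omar.
Round 2: Rahul 440, Zara 523, Fatima 374. Eliminate Fatima.
Round 3: Rahul 579, Zara 758. Zara has a majority.

Zara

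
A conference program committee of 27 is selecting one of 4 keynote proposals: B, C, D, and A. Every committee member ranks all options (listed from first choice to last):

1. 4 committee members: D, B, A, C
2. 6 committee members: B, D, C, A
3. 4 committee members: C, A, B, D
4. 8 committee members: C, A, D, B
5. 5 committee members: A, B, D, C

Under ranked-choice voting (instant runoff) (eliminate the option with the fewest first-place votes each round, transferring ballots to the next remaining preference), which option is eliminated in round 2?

Round 1: B 6, C 12, D 4, A 5. Eliminate D.
Round 2: B 10, C 12, A 5. Eliminate A.

A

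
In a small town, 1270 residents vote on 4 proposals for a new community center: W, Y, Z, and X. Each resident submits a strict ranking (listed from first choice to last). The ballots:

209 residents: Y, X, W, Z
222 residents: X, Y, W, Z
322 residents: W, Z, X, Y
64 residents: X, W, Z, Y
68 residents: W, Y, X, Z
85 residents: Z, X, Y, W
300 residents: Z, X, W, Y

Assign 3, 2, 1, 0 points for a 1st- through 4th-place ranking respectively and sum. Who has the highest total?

X

W: 209·1 + 222·1 + 322·3 + 64·2 + 68·3 + 85·0 + 300·1 = 2029
Y: 209·3 + 222·2 + 322·0 + 64·0 + 68·2 + 85·1 + 300·0 = 1292
Z: 209·0 + 222·0 + 322·2 + 64·1 + 68·0 + 85·3 + 300·3 = 1863
X: 209·2 + 222·3 + 322·1 + 64·3 + 68·1 + 85·2 + 300·2 = 2436
X has the highest Borda score (2436).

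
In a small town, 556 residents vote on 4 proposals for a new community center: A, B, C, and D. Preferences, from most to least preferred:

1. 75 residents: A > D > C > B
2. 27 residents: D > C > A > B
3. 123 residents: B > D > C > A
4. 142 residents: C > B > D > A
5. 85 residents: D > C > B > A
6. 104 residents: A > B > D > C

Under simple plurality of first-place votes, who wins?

First-place votes: A 179, B 123, C 142, D 112.
A has the most first-place votes.

A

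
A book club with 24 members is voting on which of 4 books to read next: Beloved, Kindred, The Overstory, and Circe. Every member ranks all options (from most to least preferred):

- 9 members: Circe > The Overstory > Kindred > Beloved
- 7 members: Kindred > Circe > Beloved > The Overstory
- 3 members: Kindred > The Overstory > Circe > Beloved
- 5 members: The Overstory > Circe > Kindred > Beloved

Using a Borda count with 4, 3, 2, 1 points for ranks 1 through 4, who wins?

Beloved: 9·1 + 7·2 + 3·1 + 5·1 = 31
Kindred: 9·2 + 7·4 + 3·4 + 5·2 = 68
The Overstory: 9·3 + 7·1 + 3·3 + 5·4 = 63
Circe: 9·4 + 7·3 + 3·2 + 5·3 = 78
Circe has the highest Borda score (78).

Circe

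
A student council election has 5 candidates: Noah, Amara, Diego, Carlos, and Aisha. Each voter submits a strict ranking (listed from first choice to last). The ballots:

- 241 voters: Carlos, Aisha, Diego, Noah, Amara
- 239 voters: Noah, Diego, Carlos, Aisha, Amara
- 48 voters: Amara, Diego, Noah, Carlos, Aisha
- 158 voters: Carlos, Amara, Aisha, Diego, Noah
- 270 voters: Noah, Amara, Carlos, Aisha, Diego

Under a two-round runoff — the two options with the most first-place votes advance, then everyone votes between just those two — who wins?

Round 1 first-place votes: Noah 509, Amara 48, Diego 0, Carlos 399, Aisha 0.
Noah and Carlos advance.
Runoff: Noah is preferred to Carlos by 557 voters; Carlos by 399.
Noah wins the runoff.

Noah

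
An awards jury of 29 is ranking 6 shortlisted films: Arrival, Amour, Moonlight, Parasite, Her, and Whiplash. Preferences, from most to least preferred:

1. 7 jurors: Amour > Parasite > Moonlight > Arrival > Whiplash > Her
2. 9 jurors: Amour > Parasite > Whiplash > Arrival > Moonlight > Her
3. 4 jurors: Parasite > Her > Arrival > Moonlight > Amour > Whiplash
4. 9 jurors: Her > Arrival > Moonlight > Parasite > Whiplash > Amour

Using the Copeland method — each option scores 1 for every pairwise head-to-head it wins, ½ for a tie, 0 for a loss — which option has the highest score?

Arrival: beats Moonlight, Her, and Whiplash; loses to Amour and Parasite → score 3.
Amour: beats Arrival, Moonlight, Parasite, Her, and Whiplash → score 5.
Moonlight: beats Her and Whiplash; loses to Arrival, Amour, and Parasite → score 2.
Parasite: beats Arrival, Moonlight, Her, and Whiplash; loses to Amour → score 4.
Her: loses to Arrival, Amour, Moonlight, Parasite, and Whiplash → score 0.
Whiplash: beats Her; loses to Arrival, Amour, Moonlight, and Parasite → score 1.
Amour has the best pairwise record.

Amour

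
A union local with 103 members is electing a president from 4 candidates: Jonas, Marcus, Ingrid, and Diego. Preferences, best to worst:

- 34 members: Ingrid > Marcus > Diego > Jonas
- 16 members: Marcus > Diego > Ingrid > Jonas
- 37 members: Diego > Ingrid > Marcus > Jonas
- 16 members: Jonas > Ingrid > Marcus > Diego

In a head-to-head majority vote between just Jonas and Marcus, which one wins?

Voters preferring Jonas to Marcus: 16; preferring Marcus to Jonas: 87.
Marcus wins the head-to-head.

Marcus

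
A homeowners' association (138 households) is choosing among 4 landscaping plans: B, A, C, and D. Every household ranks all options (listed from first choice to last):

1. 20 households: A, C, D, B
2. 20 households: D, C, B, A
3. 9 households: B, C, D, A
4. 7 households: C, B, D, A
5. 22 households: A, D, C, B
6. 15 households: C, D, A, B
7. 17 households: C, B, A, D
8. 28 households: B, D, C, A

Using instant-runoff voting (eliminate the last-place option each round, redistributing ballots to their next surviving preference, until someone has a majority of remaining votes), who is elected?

Round 1: B 37, A 42, C 39, D 20. Eliminate D.
Round 2: B 37, A 42, C 59. Eliminate B.
Round 3: A 42, C 96. C has a majority.

C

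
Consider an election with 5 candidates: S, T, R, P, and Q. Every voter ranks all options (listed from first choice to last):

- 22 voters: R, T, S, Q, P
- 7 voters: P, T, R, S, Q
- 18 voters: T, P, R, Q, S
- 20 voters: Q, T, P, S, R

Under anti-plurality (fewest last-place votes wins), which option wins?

Last-place votes: S 18, T 0, R 20, P 22, Q 7.
T is ranked last by the fewest voters, so T wins.

T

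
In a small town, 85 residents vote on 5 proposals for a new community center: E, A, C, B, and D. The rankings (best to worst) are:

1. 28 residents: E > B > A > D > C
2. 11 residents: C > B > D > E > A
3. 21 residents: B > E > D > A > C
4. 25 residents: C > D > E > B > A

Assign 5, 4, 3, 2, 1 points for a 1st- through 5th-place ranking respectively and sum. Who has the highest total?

E: 28·5 + 11·2 + 21·4 + 25·3 = 321
A: 28·3 + 11·1 + 21·2 + 25·1 = 162
C: 28·1 + 11·5 + 21·1 + 25·5 = 229
B: 28·4 + 11·4 + 21·5 + 25·2 = 311
D: 28·2 + 11·3 + 21·3 + 25·4 = 252
E has the highest Borda score (321).

E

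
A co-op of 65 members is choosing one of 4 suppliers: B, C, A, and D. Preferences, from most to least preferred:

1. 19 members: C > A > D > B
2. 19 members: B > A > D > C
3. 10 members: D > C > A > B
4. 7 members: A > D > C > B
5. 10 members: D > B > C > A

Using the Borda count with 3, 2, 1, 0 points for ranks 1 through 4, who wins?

D

B: 19·0 + 19·3 + 10·0 + 7·0 + 10·2 = 77
C: 19·3 + 19·0 + 10·2 + 7·1 + 10·1 = 94
A: 19·2 + 19·2 + 10·1 + 7·3 + 10·0 = 107
D: 19·1 + 19·1 + 10·3 + 7·2 + 10·3 = 112
D has the highest Borda score (112).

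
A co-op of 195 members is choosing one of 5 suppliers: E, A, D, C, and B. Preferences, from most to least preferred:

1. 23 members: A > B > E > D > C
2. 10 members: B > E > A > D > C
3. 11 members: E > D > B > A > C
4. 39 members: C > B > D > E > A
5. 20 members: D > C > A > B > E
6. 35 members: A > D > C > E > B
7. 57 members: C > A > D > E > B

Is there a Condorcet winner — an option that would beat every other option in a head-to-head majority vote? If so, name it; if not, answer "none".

Checking pairwise contests:
A beats E 135–60.
C beats A 116–79.
A beats D 125–70.
D beats C 99–96.
E beats B 103–92.
Every option loses at least one head-to-head, so there is no Condorcet winner.

none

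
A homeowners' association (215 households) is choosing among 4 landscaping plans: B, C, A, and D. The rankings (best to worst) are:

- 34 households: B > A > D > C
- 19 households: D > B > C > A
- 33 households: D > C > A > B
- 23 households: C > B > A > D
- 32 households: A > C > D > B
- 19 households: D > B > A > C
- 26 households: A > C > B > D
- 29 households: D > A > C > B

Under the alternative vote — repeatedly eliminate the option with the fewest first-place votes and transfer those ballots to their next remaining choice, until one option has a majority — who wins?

A

Round 1: B 34, C 23, A 58, D 100. Eliminate C.
Round 2: B 57, A 58, D 100. Eliminate B.
Round 3: A 115, D 100. A has a majority.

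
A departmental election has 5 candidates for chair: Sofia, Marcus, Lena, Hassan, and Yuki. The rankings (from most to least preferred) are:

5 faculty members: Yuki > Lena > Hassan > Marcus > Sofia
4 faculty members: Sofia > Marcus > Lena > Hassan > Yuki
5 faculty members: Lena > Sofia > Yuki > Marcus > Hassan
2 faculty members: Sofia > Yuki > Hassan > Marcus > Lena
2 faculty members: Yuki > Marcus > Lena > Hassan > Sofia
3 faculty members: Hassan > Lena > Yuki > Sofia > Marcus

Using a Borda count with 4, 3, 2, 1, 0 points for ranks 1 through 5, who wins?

Sofia: 5·0 + 4·4 + 5·3 + 2·4 + 2·0 + 3·1 = 42
Marcus: 5·1 + 4·3 + 5·1 + 2·1 + 2·3 + 3·0 = 30
Lena: 5·3 + 4·2 + 5·4 + 2·0 + 2·2 + 3·3 = 56
Hassan: 5·2 + 4·1 + 5·0 + 2·2 + 2·1 + 3·4 = 32
Yuki: 5·4 + 4·0 + 5·2 + 2·3 + 2·4 + 3·2 = 50
Lena has the highest Borda score (56).

Lena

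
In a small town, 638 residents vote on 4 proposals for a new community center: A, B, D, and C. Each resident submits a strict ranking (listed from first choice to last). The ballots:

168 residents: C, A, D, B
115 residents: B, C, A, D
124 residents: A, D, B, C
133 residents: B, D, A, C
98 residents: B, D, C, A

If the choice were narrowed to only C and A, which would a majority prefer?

C

Voters preferring C to A: 381; preferring A to C: 257.
C wins the head-to-head.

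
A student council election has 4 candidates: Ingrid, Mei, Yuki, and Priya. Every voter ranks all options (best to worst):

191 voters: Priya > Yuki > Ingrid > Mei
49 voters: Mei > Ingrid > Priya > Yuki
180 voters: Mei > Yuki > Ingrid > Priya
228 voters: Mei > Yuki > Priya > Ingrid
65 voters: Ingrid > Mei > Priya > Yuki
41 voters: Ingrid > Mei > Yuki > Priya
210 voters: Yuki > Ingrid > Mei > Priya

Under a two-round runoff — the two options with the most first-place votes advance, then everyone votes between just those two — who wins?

Mei

Round 1 first-place votes: Ingrid 106, Mei 457, Yuki 210, Priya 191.
Mei and Yuki advance.
Runoff: Mei is preferred to Yuki by 563 voters; Yuki by 401.
Mei wins the runoff.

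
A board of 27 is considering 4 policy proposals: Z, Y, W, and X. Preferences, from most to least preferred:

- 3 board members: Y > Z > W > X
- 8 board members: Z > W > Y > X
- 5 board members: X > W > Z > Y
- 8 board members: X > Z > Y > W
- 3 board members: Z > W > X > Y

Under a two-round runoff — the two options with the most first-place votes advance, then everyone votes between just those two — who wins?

Round 1 first-place votes: Z 11, Y 3, W 0, X 13.
X and Z advance.
Runoff: X is preferred to Z by 13 voters; Z by 14.
Z wins the runoff.

Z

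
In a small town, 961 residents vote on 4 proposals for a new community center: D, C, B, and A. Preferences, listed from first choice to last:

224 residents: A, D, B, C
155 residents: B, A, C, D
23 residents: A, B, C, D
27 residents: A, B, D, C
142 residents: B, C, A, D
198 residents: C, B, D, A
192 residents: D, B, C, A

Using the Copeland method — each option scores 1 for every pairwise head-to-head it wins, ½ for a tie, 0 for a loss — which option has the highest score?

B

D: loses to C, B, and A → score 0.
C: beats D and A; loses to B → score 2.
B: beats D, C, and A → score 3.
A: beats D; loses to C and B → score 1.
B has the best pairwise record.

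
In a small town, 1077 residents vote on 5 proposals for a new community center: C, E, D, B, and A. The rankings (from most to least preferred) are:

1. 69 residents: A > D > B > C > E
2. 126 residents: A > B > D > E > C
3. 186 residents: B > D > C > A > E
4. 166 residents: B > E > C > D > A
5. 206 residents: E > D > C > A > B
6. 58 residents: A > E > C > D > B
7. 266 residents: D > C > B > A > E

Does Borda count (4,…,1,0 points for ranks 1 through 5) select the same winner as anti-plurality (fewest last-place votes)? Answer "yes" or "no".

yes

Borda — scores: C 2099, E 1622, D 2923, B 2456, A 1670. Winner: D.
Anti-plurality — last-place votes: C 126, E 521, D 0, B 264, A 166. Winner: D.
The two methods agree.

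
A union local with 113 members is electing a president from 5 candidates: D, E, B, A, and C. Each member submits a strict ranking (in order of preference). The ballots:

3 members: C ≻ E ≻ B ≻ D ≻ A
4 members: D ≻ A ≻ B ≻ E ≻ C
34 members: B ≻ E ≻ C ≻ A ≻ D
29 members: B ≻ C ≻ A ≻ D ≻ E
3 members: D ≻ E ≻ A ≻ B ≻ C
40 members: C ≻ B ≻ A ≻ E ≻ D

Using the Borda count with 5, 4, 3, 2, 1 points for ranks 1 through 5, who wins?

D: 3·2 + 4·5 + 34·1 + 29·2 + 3·5 + 40·1 = 173
E: 3·4 + 4·2 + 34·4 + 29·1 + 3·4 + 40·2 = 277
B: 3·3 + 4·3 + 34·5 + 29·5 + 3·2 + 40·4 = 502
A: 3·1 + 4·4 + 34·2 + 29·3 + 3·3 + 40·3 = 303
C: 3·5 + 4·1 + 34·3 + 29·4 + 3·1 + 40·5 = 440
B has the highest Borda score (502).

B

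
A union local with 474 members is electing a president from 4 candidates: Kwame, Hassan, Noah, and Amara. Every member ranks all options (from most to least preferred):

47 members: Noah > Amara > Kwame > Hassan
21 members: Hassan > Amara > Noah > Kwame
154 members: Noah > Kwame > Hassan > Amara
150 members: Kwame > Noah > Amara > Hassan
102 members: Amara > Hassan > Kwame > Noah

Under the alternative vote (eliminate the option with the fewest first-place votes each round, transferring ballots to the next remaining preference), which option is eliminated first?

Round 1: Kwame 150, Hassan 21, Noah 201, Amara 102. Eliminate Hassan.

Hassan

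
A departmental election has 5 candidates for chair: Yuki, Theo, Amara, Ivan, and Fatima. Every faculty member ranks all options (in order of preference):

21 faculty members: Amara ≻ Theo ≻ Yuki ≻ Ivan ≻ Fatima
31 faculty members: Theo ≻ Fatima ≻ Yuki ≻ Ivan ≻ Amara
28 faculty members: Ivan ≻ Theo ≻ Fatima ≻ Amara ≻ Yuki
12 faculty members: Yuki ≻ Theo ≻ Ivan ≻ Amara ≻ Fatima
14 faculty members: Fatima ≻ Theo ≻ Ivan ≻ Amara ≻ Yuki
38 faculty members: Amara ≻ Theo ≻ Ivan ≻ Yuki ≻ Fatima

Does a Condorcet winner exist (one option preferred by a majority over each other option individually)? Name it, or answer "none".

Theo

Theo vs Yuki: 132–12 for Theo.
Theo vs Amara: 85–59 for Theo.
Theo vs Ivan: 116–28 for Theo.
Theo vs Fatima: 130–14 for Theo.
Theo beats every other option head-to-head.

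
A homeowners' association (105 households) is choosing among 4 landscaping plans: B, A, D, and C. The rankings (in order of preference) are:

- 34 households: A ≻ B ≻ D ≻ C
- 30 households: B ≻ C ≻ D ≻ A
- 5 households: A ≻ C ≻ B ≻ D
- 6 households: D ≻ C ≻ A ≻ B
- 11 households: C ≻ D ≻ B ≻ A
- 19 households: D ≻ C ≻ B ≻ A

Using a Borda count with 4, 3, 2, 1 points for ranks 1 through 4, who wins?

B

B: 34·3 + 30·4 + 5·2 + 6·1 + 11·2 + 19·2 = 298
A: 34·4 + 30·1 + 5·4 + 6·2 + 11·1 + 19·1 = 228
D: 34·2 + 30·2 + 5·1 + 6·4 + 11·3 + 19·4 = 266
C: 34·1 + 30·3 + 5·3 + 6·3 + 11·4 + 19·3 = 258
B has the highest Borda score (298).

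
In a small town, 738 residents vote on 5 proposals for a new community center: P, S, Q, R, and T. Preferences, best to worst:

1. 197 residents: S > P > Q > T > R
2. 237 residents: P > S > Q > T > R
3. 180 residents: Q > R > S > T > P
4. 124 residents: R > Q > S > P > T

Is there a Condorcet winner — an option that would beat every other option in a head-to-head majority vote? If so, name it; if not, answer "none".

S vs P: 501–237 for S.
S vs Q: 434–304 for S.
S vs R: 434–304 for S.
S vs T: 738–0 for S.
S beats every other option head-to-head.

S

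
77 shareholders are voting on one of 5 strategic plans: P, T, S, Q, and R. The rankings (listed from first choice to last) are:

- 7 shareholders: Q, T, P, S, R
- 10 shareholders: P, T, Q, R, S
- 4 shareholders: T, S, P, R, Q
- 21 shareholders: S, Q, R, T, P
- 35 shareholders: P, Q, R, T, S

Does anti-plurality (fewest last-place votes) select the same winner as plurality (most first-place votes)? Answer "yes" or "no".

Anti-plurality — last-place votes: P 21, T 0, S 45, Q 4, R 7. Winner: T.
Plurality — first-place votes: P 45, T 4, S 21, Q 7, R 0. Winner: P.
The two methods disagree.

no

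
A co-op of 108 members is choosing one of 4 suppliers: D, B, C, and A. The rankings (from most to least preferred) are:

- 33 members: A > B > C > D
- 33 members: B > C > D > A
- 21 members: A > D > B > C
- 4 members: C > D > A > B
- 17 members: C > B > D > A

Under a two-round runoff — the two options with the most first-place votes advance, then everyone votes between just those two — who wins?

A

Round 1 first-place votes: D 0, B 33, C 21, A 54.
A and B advance.
Runoff: A is preferred to B by 58 voters; B by 50.
A wins the runoff.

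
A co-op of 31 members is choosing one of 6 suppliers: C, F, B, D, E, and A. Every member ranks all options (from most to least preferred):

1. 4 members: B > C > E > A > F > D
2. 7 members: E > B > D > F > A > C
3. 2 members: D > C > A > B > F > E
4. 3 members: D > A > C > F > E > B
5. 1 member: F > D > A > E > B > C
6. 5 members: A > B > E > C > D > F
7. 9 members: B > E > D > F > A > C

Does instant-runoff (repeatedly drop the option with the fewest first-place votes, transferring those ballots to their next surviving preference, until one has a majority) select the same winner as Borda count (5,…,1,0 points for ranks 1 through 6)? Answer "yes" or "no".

yes

Instant-runoff — R1 C 0, F 1, B 13, D 5, E 7, A 5 (C out); R2 F 1, B 13, D 5, E 7, A 5 (F out); R3 B 13, D 6, E 7, A 5 (A out); R4 B 18, D 6, E 7 (B winner). Winner: B.
Borda — scores: C 43, F 49, B 118, D 82, E 103, A 70. Winner: B.
The two methods agree.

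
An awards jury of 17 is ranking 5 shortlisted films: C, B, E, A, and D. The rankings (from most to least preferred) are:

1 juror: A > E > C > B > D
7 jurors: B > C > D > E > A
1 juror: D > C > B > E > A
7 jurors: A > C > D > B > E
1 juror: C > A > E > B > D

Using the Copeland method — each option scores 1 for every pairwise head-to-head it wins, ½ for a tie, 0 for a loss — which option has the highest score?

C

C: beats B, E, A, and D → score 4.
B: beats E and D; loses to C and A → score 2.
E: loses to C, B, A, and D → score 0.
A: beats B, E, and D; loses to C → score 3.
D: beats E; loses to C, B, and A → score 1.
C has the best pairwise record.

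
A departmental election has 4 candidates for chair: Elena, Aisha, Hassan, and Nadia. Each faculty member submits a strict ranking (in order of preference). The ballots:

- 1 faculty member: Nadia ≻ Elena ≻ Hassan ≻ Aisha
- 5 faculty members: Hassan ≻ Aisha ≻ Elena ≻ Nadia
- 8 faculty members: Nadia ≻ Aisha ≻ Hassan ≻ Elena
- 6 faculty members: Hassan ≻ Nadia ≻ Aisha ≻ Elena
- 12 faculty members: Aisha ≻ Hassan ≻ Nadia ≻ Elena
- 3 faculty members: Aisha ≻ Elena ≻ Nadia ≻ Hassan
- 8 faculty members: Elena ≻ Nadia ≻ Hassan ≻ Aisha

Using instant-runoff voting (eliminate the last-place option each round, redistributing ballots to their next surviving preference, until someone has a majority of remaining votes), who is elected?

Nadia

Round 1: Elena 8, Aisha 15, Hassan 11, Nadia 9. Eliminate Elena.
Round 2: Aisha 15, Hassan 11, Nadia 17. Eliminate Hassan.
Round 3: Aisha 20, Nadia 23. Nadia has a majority.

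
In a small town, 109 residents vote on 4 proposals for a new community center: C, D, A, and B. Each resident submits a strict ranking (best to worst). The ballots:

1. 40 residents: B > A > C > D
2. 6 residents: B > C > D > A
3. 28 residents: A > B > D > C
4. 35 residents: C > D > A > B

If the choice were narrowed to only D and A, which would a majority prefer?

A

Voters preferring D to A: 41; preferring A to D: 68.
A wins the head-to-head.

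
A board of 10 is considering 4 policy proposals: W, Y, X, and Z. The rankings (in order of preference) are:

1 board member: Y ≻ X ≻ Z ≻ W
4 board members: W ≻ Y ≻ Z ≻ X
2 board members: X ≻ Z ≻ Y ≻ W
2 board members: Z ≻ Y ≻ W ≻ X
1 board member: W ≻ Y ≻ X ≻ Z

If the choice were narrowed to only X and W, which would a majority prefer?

W

Voters preferring X to W: 3; preferring W to X: 7.
W wins the head-to-head.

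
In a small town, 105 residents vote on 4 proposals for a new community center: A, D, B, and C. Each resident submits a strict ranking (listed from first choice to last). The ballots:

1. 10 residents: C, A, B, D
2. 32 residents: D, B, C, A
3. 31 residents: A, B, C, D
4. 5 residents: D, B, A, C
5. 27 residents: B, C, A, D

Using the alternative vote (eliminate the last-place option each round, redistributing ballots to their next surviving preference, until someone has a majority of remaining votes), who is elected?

A

Round 1: A 31, D 37, B 27, C 10. Eliminate C.
Round 2: A 41, D 37, B 27. Eliminate B.
Round 3: A 68, D 37. A has a majority.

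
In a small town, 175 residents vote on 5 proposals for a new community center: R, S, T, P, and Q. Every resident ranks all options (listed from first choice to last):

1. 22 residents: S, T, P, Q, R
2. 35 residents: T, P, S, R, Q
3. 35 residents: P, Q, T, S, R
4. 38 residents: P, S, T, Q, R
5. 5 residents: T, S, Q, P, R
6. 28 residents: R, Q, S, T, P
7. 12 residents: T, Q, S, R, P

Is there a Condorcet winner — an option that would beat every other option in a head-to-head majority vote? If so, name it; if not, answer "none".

Checking pairwise contests:
S beats R 147–28.
P beats S 108–67.
S beats T 88–87.
T beats P 102–73.
S beats Q 100–75.
Every option loses at least one head-to-head, so there is no Condorcet winner.

none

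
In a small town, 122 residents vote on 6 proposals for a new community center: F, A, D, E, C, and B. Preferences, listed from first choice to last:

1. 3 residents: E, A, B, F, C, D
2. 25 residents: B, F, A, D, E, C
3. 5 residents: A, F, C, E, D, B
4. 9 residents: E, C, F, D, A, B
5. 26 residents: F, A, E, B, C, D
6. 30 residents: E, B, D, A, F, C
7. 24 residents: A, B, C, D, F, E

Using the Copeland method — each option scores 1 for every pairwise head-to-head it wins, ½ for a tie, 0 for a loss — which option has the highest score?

F: beats D, E, and C; loses to A and B → score 3.
A: beats F, D, E, C, and B → score 5.
D: loses to F, A, E, C, and B → score 0.
E: beats D, C, and B; loses to F and A → score 3.
C: beats D; loses to F, A, E, and B → score 1.
B: beats F, D, and C; loses to A and E → score 3.
A has the best pairwise record.

A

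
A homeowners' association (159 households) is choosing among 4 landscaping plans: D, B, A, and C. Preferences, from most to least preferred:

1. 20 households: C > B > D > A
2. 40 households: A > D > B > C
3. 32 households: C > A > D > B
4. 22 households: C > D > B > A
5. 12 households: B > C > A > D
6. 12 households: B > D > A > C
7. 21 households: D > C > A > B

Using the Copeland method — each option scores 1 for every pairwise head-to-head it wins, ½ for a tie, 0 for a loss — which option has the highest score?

D: beats B; loses to A and C → score 1.
B: loses to D, A, and C → score 0.
A: beats D and B; loses to C → score 2.
C: beats D, B, and A → score 3.
C has the best pairwise record.

C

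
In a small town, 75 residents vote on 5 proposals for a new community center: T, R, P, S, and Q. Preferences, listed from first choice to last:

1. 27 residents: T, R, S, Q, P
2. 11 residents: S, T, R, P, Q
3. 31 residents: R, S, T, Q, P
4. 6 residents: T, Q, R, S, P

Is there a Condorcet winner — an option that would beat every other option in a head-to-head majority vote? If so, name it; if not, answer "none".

Checking pairwise contests:
S beats T 42–33.
T beats R 44–31.
T beats P 75–0.
R beats S 64–11.
T beats Q 75–0.
Every option loses at least one head-to-head, so there is no Condorcet winner.

none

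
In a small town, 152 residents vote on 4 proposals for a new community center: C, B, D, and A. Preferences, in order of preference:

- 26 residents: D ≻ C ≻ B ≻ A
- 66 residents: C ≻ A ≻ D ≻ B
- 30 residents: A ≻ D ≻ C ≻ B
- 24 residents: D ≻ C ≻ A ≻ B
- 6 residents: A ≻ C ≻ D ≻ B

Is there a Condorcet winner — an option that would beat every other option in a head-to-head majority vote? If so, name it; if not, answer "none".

Checking pairwise contests:
D beats C 80–72.
C beats B 152–0.
A beats D 102–50.
C beats A 116–36.
Every option loses at least one head-to-head, so there is no Condorcet winner.

none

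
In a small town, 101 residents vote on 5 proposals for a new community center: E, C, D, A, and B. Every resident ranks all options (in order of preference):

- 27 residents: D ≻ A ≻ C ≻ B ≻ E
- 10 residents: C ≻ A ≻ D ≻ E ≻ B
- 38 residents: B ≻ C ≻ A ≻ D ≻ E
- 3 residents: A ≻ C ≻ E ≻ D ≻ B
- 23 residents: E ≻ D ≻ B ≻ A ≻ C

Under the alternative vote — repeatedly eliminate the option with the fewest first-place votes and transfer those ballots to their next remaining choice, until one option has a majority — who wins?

Round 1: E 23, C 10, D 27, A 3, B 38. Eliminate A.
Round 2: E 23, C 13, D 27, B 38. Eliminate C.
Round 3: E 26, D 37, B 38. Eliminate E.
Round 4: D 63, B 38. D has a majority.

D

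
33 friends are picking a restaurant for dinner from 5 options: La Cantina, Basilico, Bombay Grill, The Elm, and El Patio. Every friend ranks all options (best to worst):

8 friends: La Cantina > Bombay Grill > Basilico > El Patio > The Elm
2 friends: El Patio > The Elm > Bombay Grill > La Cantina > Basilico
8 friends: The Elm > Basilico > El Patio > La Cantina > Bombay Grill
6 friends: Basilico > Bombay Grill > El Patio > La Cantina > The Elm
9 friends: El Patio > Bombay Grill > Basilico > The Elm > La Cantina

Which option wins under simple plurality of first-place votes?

El Patio

First-place votes: La Cantina 8, Basilico 6, Bombay Grill 0, The Elm 8, El Patio 11.
El Patio has the most first-place votes.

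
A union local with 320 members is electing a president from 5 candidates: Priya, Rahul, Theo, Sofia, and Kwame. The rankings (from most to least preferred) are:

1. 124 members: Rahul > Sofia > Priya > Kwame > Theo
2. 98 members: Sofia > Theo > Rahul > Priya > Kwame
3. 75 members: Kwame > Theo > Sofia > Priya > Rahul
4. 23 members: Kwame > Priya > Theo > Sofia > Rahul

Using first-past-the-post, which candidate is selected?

Rahul

First-place votes: Priya 0, Rahul 124, Theo 0, Sofia 98, Kwame 98.
Rahul has the most first-place votes.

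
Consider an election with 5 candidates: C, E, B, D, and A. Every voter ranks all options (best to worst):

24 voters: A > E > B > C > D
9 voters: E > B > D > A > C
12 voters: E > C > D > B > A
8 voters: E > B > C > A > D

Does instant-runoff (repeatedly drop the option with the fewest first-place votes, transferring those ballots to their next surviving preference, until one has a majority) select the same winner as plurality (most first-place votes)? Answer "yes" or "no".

yes

Instant-runoff — R1 C 0, E 29, B 0, D 0, A 24 (E winner). Winner: E.
Plurality — first-place votes: C 0, E 29, B 0, D 0, A 24. Winner: E.
The two methods agree.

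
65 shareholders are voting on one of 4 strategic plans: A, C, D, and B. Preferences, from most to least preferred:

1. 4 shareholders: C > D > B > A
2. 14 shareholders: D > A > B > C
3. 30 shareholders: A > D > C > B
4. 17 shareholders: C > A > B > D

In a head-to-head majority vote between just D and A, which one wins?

A

Voters preferring D to A: 18; preferring A to D: 47.
A wins the head-to-head.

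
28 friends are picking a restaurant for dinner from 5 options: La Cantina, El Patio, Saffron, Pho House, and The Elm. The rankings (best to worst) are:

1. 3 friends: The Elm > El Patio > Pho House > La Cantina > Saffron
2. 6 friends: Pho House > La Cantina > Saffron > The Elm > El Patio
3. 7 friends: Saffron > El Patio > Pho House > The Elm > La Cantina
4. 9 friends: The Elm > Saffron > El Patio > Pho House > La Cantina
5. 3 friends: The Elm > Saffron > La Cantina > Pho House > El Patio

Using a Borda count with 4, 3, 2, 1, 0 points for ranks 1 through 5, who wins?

Saffron

La Cantina: 3·1 + 6·3 + 7·0 + 9·0 + 3·2 = 27
El Patio: 3·3 + 6·0 + 7·3 + 9·2 + 3·0 = 48
Saffron: 3·0 + 6·2 + 7·4 + 9·3 + 3·3 = 76
Pho House: 3·2 + 6·4 + 7·2 + 9·1 + 3·1 = 56
The Elm: 3·4 + 6·1 + 7·1 + 9·4 + 3·4 = 73
Saffron has the highest Borda score (76).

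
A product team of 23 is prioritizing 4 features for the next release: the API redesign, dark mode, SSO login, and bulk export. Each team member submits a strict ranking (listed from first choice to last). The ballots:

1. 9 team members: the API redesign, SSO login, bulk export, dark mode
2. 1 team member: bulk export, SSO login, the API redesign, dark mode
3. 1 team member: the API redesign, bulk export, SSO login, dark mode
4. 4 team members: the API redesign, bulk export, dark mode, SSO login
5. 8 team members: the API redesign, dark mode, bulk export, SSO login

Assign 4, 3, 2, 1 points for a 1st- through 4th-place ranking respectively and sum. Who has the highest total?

the API redesign: 9·4 + 1·2 + 1·4 + 4·4 + 8·4 = 90
dark mode: 9·1 + 1·1 + 1·1 + 4·2 + 8·3 = 43
SSO login: 9·3 + 1·3 + 1·2 + 4·1 + 8·1 = 44
bulk export: 9·2 + 1·4 + 1·3 + 4·3 + 8·2 = 53
the API redesign has the highest Borda score (90).

the API redesign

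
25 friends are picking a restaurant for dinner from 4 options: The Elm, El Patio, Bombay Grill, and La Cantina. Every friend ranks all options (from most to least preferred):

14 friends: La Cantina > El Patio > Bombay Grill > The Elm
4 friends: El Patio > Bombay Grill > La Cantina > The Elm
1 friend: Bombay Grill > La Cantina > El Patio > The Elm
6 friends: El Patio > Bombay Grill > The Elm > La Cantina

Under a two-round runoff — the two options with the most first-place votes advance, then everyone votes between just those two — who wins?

Round 1 first-place votes: The Elm 0, El Patio 10, Bombay Grill 1, La Cantina 14.
La Cantina and El Patio advance.
Runoff: La Cantina is preferred to El Patio by 15 voters; El Patio by 10.
La Cantina wins the runoff.

La Cantina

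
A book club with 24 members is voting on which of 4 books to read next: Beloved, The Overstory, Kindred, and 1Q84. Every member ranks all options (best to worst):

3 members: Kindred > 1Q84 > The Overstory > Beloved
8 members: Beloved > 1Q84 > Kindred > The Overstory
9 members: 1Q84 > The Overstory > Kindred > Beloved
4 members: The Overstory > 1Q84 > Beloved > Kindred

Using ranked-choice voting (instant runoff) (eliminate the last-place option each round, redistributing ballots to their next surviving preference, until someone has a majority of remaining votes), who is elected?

Round 1: Beloved 8, The Overstory 4, Kindred 3, 1Q84 9. Eliminate Kindred.
Round 2: Beloved 8, The Overstory 4, 1Q84 12. Eliminate The Overstory.
Round 3: Beloved 8, 1Q84 16. 1Q84 has a majority.

1Q84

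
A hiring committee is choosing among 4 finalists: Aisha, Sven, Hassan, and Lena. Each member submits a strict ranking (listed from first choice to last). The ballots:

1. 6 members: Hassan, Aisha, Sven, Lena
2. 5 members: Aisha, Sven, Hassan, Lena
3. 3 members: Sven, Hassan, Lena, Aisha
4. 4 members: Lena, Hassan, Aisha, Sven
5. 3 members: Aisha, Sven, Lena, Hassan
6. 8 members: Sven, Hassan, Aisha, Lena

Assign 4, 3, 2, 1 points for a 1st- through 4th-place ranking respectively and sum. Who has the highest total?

Sven

Aisha: 6·3 + 5·4 + 3·1 + 4·2 + 3·4 + 8·2 = 77
Sven: 6·2 + 5·3 + 3·4 + 4·1 + 3·3 + 8·4 = 84
Hassan: 6·4 + 5·2 + 3·3 + 4·3 + 3·1 + 8·3 = 82
Lena: 6·1 + 5·1 + 3·2 + 4·4 + 3·2 + 8·1 = 47
Sven has the highest Borda score (84).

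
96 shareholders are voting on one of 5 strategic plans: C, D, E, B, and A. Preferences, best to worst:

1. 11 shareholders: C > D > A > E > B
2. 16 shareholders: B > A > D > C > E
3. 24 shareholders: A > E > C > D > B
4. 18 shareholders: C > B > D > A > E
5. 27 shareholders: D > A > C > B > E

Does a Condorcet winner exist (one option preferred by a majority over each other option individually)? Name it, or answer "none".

none

Checking pairwise contests:
A beats C 67–29.
C beats D 53–43.
C beats E 72–24.
C beats B 80–16.
D beats A 56–40.
Every option loses at least one head-to-head, so there is no Condorcet winner.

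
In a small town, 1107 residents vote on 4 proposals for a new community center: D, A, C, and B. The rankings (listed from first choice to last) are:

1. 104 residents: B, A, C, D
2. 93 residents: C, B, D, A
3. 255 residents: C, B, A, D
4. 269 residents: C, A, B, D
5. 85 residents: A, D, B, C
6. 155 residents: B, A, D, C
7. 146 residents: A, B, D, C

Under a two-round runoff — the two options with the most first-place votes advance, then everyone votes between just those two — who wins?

Round 1 first-place votes: D 0, A 231, C 617, B 259.
C and B advance.
Runoff: C is preferred to B by 617 voters; B by 490.
C wins the runoff.

C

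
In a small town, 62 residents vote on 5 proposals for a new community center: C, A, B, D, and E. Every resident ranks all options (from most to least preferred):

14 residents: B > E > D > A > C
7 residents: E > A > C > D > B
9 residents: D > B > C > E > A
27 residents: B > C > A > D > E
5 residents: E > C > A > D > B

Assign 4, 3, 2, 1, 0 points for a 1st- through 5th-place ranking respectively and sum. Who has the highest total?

B

C: 14·0 + 7·2 + 9·2 + 27·3 + 5·3 = 128
A: 14·1 + 7·3 + 9·0 + 27·2 + 5·2 = 99
B: 14·4 + 7·0 + 9·3 + 27·4 + 5·0 = 191
D: 14·2 + 7·1 + 9·4 + 27·1 + 5·1 = 103
E: 14·3 + 7·4 + 9·1 + 27·0 + 5·4 = 99
B has the highest Borda score (191).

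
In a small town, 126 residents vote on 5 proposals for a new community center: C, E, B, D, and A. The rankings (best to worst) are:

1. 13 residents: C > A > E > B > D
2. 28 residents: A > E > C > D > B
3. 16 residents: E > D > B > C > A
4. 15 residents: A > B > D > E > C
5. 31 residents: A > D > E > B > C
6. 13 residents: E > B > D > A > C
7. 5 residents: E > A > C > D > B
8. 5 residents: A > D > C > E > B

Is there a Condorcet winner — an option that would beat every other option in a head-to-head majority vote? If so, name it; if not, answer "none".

A

A vs C: 97–29 for A.
A vs E: 92–34 for A.
A vs B: 97–29 for A.
A vs D: 97–29 for A.
A beats every other option head-to-head.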